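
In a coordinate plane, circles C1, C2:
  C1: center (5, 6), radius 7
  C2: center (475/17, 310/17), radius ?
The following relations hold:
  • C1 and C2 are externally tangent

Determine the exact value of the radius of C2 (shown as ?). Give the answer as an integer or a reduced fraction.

19

1. [ext C1·C2]  r_C2² + 14r_C2 − 627 = 0  ⇒  r_C2 = 19 (r>0 drops 1)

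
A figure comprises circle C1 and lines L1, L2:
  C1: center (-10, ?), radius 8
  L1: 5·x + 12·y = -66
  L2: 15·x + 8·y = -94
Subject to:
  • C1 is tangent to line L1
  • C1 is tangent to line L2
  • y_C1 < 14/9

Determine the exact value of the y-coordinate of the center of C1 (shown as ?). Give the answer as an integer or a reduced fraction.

1. [C1‖L1]  y_C1² + (8/3)y_C1 − 220/3 = 0  ⇒  y_C1 = -10 or 22/3
2. [C1‖L2]  y_C1² − 14y_C1 − 240 = 0  ⇒  y_C1 = -10 or 24

-10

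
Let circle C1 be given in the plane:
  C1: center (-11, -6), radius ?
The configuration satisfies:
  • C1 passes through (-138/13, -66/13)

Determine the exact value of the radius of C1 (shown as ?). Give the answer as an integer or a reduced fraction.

1

1. [C1∋P]  r_C1² − 1 = 0  ⇒  r_C1 = 1 (r>0 drops 1)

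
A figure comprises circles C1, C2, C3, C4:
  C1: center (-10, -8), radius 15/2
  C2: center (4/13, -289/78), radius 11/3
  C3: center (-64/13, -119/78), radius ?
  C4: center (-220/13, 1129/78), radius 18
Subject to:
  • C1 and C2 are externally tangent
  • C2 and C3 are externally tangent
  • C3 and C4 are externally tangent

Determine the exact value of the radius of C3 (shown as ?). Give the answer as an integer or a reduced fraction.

1. [ext C2·C3]  r_C3² + (22/3)r_C3 − 56/3 = 0  ⇒  r_C3 = 2 (r>0 drops 1)
2. [ext C3·C4]  r_C3² + 36r_C3 − 76 = 0  ⇒  r_C3 = 2 (r>0 drops 1)

2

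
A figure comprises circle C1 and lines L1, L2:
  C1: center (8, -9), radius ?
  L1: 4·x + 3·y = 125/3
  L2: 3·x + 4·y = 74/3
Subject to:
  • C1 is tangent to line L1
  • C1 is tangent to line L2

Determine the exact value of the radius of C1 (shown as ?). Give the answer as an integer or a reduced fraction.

1. [C1‖L1]  r_C1² − 484/9 = 0  ⇒  r_C1 = 22/3 (r>0 drops 1)
2. [C1‖L2]  r_C1² − 484/9 = 0  ⇒  r_C1 = 22/3 (r>0 drops 1)

22/3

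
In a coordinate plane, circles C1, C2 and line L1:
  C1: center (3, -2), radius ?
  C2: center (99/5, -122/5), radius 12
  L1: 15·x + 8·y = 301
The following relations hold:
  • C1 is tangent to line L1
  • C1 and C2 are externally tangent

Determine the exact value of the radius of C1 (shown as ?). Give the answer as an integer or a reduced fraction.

16

1. [C1‖L1]  r_C1² − 256 = 0  ⇒  r_C1 = 16 (r>0 drops 1)
2. [ext C1·C2]  r_C1² + 24r_C1 − 640 = 0  ⇒  r_C1 = 16 (r>0 drops 1)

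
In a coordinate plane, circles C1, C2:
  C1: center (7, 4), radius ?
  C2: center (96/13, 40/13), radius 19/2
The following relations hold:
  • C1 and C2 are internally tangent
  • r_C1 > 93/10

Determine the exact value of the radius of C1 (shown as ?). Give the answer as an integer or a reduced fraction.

1. [int C1,C2]  r_C1² − 19r_C1 + 357/4 = 0  ⇒  r_C1 = 17/2 or 21/2
2. given r_C1 > 93/10: keep 21/2

21/2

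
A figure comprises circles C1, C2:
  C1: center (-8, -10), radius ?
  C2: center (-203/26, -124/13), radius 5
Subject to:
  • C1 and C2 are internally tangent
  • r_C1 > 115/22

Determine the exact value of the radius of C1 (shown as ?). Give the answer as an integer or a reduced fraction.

11/2

1. [int C1,C2]  r_C1² − 10r_C1 + 99/4 = 0  ⇒  r_C1 = 9/2 or 11/2
2. given r_C1 > 115/22: keep 11/2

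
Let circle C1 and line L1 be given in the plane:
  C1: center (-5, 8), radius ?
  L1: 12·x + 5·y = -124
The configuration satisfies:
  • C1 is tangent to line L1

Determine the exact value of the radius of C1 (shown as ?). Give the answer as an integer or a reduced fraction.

1. [C1‖L1]  r_C1² − 64 = 0  ⇒  r_C1 = 8 (r>0 drops 1)

8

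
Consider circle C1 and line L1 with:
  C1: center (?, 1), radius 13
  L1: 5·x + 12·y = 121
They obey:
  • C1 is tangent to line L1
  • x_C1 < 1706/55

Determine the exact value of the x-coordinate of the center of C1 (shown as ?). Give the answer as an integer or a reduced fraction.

-12

1. [C1‖L1]  x_C1² − (218/5)x_C1 − 3336/5 = 0  ⇒  x_C1 = -12 or 278/5
2. given x_C1 < 1706/55: keep -12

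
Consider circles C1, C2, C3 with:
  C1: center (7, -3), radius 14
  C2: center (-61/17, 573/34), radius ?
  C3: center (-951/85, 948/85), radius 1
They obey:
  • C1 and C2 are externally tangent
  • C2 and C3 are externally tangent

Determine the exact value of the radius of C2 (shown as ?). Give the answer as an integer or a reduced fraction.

17/2

1. [ext C1·C2]  r_C2² + 28r_C2 − 1241/4 = 0  ⇒  r_C2 = 17/2 (r>0 drops 1)
2. [ext C2·C3]  r_C2² + 2r_C2 − 357/4 = 0  ⇒  r_C2 = 17/2 (r>0 drops 1)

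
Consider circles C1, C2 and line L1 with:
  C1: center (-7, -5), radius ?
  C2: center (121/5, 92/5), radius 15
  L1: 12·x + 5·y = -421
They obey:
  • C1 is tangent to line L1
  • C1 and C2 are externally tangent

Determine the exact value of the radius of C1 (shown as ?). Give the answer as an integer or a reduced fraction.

24

1. [C1‖L1]  r_C1² − 576 = 0  ⇒  r_C1 = 24 (r>0 drops 1)
2. [ext C1·C2]  r_C1² + 30r_C1 − 1296 = 0  ⇒  r_C1 = 24 (r>0 drops 1)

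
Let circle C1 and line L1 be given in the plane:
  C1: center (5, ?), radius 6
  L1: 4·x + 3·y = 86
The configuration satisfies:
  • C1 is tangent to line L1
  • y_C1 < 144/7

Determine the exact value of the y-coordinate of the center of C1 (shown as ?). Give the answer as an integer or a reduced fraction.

12

1. [C1‖L1]  y_C1² − 44y_C1 + 384 = 0  ⇒  y_C1 = 12 or 32
2. given y_C1 < 144/7: keep 12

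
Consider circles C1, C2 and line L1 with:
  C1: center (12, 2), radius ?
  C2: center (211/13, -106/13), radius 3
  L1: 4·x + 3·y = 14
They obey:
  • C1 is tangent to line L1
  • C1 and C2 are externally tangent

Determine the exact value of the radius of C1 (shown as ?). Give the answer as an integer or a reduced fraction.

8

1. [C1‖L1]  r_C1² − 64 = 0  ⇒  r_C1 = 8 (r>0 drops 1)
2. [ext C1·C2]  r_C1² + 6r_C1 − 112 = 0  ⇒  r_C1 = 8 (r>0 drops 1)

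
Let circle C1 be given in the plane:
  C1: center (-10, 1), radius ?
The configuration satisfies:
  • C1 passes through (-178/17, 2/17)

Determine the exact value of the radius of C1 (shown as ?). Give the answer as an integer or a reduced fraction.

1

1. [C1∋P]  r_C1² − 1 = 0  ⇒  r_C1 = 1 (r>0 drops 1)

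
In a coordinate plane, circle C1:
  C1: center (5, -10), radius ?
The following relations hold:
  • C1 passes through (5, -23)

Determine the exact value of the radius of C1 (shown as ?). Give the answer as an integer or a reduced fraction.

1. [C1∋P]  r_C1² − 169 = 0  ⇒  r_C1 = 13 (r>0 drops 1)

13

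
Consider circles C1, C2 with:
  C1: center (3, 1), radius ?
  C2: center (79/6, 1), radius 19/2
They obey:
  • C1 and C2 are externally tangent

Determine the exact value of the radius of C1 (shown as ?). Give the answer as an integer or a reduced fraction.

2/3

1. [ext C1·C2]  r_C1² + 19r_C1 − 118/9 = 0  ⇒  r_C1 = 2/3 (r>0 drops 1)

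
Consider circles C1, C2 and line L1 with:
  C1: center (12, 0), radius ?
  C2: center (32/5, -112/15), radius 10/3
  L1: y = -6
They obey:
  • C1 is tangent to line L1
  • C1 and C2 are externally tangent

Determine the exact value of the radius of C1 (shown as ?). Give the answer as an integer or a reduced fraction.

1. [C1‖L1]  r_C1² − 36 = 0  ⇒  r_C1 = 6 (r>0 drops 1)
2. [ext C1·C2]  r_C1² + (20/3)r_C1 − 76 = 0  ⇒  r_C1 = 6 (r>0 drops 1)

6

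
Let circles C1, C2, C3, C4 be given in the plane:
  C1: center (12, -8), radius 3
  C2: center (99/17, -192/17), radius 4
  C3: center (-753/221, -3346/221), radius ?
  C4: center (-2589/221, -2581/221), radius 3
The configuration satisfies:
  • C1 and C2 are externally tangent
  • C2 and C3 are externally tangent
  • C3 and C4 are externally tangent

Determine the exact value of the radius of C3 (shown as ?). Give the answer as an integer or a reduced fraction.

1. [ext C2·C3]  r_C3² + 8r_C3 − 84 = 0  ⇒  r_C3 = 6 (r>0 drops 1)
2. [ext C3·C4]  r_C3² + 6r_C3 − 72 = 0  ⇒  r_C3 = 6 (r>0 drops 1)

6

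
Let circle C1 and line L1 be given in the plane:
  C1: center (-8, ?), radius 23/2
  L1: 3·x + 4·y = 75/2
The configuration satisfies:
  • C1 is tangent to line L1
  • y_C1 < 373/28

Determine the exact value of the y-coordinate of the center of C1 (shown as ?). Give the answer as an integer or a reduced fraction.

1. [C1‖L1]  y_C1² − (123/4)y_C1 + 119/4 = 0  ⇒  y_C1 = 1 or 119/4
2. given y_C1 < 373/28: keep 1

1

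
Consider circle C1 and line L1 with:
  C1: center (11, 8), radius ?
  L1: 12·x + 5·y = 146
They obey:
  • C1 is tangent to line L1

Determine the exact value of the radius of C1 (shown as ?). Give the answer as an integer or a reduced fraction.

1. [C1‖L1]  r_C1² − 4 = 0  ⇒  r_C1 = 2 (r>0 drops 1)

2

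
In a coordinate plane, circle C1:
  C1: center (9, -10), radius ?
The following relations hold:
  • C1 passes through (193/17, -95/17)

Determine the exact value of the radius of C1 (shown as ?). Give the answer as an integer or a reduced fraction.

5

1. [C1∋P]  r_C1² − 25 = 0  ⇒  r_C1 = 5 (r>0 drops 1)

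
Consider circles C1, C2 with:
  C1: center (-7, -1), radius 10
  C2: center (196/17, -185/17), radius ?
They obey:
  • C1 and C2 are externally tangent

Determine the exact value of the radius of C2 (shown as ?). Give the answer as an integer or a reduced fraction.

11

1. [ext C1·C2]  r_C2² + 20r_C2 − 341 = 0  ⇒  r_C2 = 11 (r>0 drops 1)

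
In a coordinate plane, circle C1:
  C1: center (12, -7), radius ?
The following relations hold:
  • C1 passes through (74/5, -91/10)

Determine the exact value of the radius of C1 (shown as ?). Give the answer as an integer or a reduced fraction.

1. [C1∋P]  r_C1² − 49/4 = 0  ⇒  r_C1 = 7/2 (r>0 drops 1)

7/2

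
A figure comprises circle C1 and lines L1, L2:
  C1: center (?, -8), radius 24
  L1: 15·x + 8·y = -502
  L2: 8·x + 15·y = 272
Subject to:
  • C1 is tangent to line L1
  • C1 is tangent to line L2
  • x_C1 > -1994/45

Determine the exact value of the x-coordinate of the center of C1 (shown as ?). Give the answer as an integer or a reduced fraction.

1. [C1‖L1]  x_C1² + (292/5)x_C1 + 564/5 = 0  ⇒  x_C1 = -282/5 or -2
2. [C1‖L2]  x_C1² − 98x_C1 − 200 = 0  ⇒  x_C1 = -2 or 100

-2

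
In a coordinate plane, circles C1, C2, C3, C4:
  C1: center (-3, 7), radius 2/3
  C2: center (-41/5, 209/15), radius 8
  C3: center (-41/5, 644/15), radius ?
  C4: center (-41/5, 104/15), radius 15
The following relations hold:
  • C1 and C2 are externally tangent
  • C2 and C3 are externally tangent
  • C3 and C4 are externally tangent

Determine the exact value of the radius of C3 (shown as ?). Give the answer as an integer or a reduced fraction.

21

1. [ext C2·C3]  r_C3² + 16r_C3 − 777 = 0  ⇒  r_C3 = 21 (r>0 drops 1)
2. [ext C3·C4]  r_C3² + 30r_C3 − 1071 = 0  ⇒  r_C3 = 21 (r>0 drops 1)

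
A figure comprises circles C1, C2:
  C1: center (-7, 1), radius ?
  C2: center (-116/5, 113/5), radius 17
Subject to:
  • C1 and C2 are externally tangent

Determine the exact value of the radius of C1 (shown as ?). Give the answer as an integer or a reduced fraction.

10

1. [ext C1·C2]  r_C1² + 34r_C1 − 440 = 0  ⇒  r_C1 = 10 (r>0 drops 1)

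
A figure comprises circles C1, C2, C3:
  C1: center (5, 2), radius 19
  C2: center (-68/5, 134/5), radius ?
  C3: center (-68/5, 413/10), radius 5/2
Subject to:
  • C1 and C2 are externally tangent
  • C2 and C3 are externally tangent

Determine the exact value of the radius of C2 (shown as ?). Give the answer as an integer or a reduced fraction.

1. [ext C1·C2]  r_C2² + 38r_C2 − 600 = 0  ⇒  r_C2 = 12 (r>0 drops 1)
2. [ext C2·C3]  r_C2² + 5r_C2 − 204 = 0  ⇒  r_C2 = 12 (r>0 drops 1)

12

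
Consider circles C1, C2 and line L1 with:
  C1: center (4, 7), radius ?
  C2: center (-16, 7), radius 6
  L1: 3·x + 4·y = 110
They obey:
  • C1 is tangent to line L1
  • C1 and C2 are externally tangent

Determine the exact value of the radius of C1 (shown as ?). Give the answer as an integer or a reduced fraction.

14

1. [C1‖L1]  r_C1² − 196 = 0  ⇒  r_C1 = 14 (r>0 drops 1)
2. [ext C1·C2]  r_C1² + 12r_C1 − 364 = 0  ⇒  r_C1 = 14 (r>0 drops 1)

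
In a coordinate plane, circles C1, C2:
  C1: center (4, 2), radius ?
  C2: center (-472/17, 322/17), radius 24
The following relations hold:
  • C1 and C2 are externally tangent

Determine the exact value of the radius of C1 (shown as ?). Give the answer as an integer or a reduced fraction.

12

1. [ext C1·C2]  r_C1² + 48r_C1 − 720 = 0  ⇒  r_C1 = 12 (r>0 drops 1)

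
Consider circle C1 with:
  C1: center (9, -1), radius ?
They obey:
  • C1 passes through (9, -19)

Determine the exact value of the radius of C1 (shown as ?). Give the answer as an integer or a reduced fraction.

1. [C1∋P]  r_C1² − 324 = 0  ⇒  r_C1 = 18 (r>0 drops 1)

18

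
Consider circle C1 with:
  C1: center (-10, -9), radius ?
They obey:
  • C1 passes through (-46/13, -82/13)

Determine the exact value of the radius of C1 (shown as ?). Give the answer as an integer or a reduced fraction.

7

1. [C1∋P]  r_C1² − 49 = 0  ⇒  r_C1 = 7 (r>0 drops 1)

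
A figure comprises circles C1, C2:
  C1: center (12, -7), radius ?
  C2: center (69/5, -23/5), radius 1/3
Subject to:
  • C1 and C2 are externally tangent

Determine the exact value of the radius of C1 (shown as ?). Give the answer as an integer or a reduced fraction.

1. [ext C1·C2]  r_C1² + (2/3)r_C1 − 80/9 = 0  ⇒  r_C1 = 8/3 (r>0 drops 1)

8/3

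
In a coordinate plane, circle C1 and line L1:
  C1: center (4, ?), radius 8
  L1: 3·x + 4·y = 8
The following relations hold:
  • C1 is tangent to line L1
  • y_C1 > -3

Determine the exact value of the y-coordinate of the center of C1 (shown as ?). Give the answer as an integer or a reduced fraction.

1. [C1‖L1]  y_C1² + 2y_C1 − 99 = 0  ⇒  y_C1 = -11 or 9
2. given y_C1 > -3: keep 9

9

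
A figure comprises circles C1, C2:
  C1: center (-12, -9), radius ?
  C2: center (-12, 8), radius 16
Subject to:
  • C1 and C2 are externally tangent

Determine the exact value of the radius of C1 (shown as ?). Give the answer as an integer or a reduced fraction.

1. [ext C1·C2]  r_C1² + 32r_C1 − 33 = 0  ⇒  r_C1 = 1 (r>0 drops 1)

1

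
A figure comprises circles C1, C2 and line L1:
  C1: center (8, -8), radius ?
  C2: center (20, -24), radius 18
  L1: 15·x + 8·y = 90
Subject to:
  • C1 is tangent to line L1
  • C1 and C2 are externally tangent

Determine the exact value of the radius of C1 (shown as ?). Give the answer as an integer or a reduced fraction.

1. [C1‖L1]  r_C1² − 4 = 0  ⇒  r_C1 = 2 (r>0 drops 1)
2. [ext C1·C2]  r_C1² + 36r_C1 − 76 = 0  ⇒  r_C1 = 2 (r>0 drops 1)

2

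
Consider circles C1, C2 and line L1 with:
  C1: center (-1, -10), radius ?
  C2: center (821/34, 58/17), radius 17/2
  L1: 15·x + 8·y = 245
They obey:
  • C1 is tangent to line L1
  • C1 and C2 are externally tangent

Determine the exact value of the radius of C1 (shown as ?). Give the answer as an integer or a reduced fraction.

1. [C1‖L1]  r_C1² − 400 = 0  ⇒  r_C1 = 20 (r>0 drops 1)
2. [ext C1·C2]  r_C1² + 17r_C1 − 740 = 0  ⇒  r_C1 = 20 (r>0 drops 1)

20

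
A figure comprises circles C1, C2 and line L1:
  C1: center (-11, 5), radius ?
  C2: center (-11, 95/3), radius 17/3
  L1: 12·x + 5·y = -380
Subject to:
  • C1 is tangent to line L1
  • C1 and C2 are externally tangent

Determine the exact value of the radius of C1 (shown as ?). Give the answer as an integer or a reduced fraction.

1. [C1‖L1]  r_C1² − 441 = 0  ⇒  r_C1 = 21 (r>0 drops 1)
2. [ext C1·C2]  r_C1² + (34/3)r_C1 − 679 = 0  ⇒  r_C1 = 21 (r>0 drops 1)

21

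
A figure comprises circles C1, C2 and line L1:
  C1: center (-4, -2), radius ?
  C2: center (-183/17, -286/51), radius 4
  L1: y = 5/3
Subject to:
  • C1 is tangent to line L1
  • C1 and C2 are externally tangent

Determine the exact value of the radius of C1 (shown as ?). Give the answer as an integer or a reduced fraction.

1. [C1‖L1]  r_C1² − 121/9 = 0  ⇒  r_C1 = 11/3 (r>0 drops 1)
2. [ext C1·C2]  r_C1² + 8r_C1 − 385/9 = 0  ⇒  r_C1 = 11/3 (r>0 drops 1)

11/3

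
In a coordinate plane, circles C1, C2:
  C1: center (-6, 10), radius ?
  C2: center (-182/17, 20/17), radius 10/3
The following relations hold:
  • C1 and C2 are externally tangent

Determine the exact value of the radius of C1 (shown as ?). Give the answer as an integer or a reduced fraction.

1. [ext C1·C2]  r_C1² + (20/3)r_C1 − 800/9 = 0  ⇒  r_C1 = 20/3 (r>0 drops 1)

20/3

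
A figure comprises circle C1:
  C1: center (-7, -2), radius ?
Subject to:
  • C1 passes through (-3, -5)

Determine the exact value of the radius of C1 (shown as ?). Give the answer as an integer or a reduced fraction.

1. [C1∋P]  r_C1² − 25 = 0  ⇒  r_C1 = 5 (r>0 drops 1)

5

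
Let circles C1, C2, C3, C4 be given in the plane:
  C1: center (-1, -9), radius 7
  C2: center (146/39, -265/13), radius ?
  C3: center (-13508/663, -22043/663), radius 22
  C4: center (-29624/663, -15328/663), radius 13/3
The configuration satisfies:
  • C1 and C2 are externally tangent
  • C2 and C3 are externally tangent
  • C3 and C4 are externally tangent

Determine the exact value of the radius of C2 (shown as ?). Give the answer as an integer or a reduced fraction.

1. [ext C1·C2]  r_C2² + 14r_C2 − 928/9 = 0  ⇒  r_C2 = 16/3 (r>0 drops 1)
2. [ext C2·C3]  r_C2² + 44r_C2 − 2368/9 = 0  ⇒  r_C2 = 16/3 (r>0 drops 1)

16/3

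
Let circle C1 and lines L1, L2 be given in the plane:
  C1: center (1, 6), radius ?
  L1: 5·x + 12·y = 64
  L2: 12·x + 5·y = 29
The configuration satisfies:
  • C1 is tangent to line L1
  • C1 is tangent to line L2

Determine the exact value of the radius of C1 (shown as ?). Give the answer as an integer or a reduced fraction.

1. [C1‖L1]  r_C1² − 1 = 0  ⇒  r_C1 = 1 (r>0 drops 1)
2. [C1‖L2]  r_C1² − 1 = 0  ⇒  r_C1 = 1 (r>0 drops 1)

1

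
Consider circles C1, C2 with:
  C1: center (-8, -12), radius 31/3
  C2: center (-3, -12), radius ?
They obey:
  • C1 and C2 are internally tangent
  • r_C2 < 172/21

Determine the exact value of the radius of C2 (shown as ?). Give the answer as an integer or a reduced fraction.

1. [int C1,C2]  r_C2² − (62/3)r_C2 + 736/9 = 0  ⇒  r_C2 = 16/3 or 46/3
2. given r_C2 < 172/21: keep 16/3

16/3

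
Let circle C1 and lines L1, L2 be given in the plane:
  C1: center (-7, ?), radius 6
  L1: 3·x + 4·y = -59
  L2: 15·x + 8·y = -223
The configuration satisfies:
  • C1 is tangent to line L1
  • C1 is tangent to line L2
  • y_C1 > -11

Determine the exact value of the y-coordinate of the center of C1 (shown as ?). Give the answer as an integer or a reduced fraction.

1. [C1‖L1]  y_C1² + 19y_C1 + 34 = 0  ⇒  y_C1 = -17 or -2
2. [C1‖L2]  y_C1² + (59/2)y_C1 + 55 = 0  ⇒  y_C1 = -55/2 or -2

-2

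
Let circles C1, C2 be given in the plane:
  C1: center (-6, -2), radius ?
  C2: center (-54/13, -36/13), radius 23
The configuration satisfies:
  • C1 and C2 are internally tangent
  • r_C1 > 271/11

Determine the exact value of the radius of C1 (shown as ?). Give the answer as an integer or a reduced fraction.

25

1. [int C1,C2]  r_C1² − 46r_C1 + 525 = 0  ⇒  r_C1 = 21 or 25
2. given r_C1 > 271/11: keep 25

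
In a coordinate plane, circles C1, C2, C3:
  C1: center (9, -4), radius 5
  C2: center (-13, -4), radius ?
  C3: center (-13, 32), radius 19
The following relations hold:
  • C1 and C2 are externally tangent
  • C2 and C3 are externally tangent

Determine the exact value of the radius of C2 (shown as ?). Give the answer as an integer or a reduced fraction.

1. [ext C1·C2]  r_C2² + 10r_C2 − 459 = 0  ⇒  r_C2 = 17 (r>0 drops 1)
2. [ext C2·C3]  r_C2² + 38r_C2 − 935 = 0  ⇒  r_C2 = 17 (r>0 drops 1)

17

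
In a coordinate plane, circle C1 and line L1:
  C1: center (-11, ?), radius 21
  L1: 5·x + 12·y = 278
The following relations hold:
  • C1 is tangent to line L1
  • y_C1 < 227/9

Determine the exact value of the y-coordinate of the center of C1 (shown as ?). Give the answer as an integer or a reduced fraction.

5

1. [C1‖L1]  y_C1² − (111/2)y_C1 + 505/2 = 0  ⇒  y_C1 = 5 or 101/2
2. given y_C1 < 227/9: keep 5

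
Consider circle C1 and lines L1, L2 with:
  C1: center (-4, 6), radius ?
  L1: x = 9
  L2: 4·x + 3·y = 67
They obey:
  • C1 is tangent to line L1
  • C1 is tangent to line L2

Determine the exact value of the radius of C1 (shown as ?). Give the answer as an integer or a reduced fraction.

1. [C1‖L1]  r_C1² − 169 = 0  ⇒  r_C1 = 13 (r>0 drops 1)
2. [C1‖L2]  r_C1² − 169 = 0  ⇒  r_C1 = 13 (r>0 drops 1)

13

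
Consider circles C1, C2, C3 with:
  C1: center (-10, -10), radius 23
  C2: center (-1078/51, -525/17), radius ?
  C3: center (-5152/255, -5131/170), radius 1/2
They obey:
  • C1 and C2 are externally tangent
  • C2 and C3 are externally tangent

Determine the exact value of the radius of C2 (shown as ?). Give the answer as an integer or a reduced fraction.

1. [ext C1·C2]  r_C2² + 46r_C2 − 280/9 = 0  ⇒  r_C2 = 2/3 (r>0 drops 1)
2. [ext C2·C3]  r_C2² + 1r_C2 − 10/9 = 0  ⇒  r_C2 = 2/3 (r>0 drops 1)

2/3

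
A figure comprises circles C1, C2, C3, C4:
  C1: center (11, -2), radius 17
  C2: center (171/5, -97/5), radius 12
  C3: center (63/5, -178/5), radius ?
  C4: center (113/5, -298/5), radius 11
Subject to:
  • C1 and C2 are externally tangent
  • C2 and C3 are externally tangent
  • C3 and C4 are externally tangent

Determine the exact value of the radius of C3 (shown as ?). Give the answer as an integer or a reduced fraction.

15

1. [ext C2·C3]  r_C3² + 24r_C3 − 585 = 0  ⇒  r_C3 = 15 (r>0 drops 1)
2. [ext C3·C4]  r_C3² + 22r_C3 − 555 = 0  ⇒  r_C3 = 15 (r>0 drops 1)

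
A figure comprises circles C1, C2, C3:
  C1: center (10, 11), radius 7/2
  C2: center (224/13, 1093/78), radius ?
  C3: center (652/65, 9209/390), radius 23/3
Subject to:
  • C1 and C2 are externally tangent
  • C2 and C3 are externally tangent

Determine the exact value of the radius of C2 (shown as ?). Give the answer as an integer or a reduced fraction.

1. [ext C1·C2]  r_C2² + 7r_C2 − 442/9 = 0  ⇒  r_C2 = 13/3 (r>0 drops 1)
2. [ext C2·C3]  r_C2² + (46/3)r_C2 − 767/9 = 0  ⇒  r_C2 = 13/3 (r>0 drops 1)

13/3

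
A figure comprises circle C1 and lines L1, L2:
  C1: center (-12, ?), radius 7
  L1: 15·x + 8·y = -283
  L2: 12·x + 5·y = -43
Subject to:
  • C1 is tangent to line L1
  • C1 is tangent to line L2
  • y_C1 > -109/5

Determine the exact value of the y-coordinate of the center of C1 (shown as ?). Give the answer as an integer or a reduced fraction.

2

1. [C1‖L1]  y_C1² + (103/4)y_C1 − 111/2 = 0  ⇒  y_C1 = -111/4 or 2
2. [C1‖L2]  y_C1² − (202/5)y_C1 + 384/5 = 0  ⇒  y_C1 = 2 or 192/5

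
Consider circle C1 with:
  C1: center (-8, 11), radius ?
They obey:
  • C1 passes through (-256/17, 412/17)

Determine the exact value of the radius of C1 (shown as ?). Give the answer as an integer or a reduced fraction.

1. [C1∋P]  r_C1² − 225 = 0  ⇒  r_C1 = 15 (r>0 drops 1)

15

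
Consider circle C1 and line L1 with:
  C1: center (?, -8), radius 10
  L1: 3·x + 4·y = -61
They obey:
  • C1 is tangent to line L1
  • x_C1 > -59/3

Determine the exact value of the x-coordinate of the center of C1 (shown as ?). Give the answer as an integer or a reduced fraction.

7

1. [C1‖L1]  x_C1² + (58/3)x_C1 − 553/3 = 0  ⇒  x_C1 = -79/3 or 7
2. given x_C1 > -59/3: keep 7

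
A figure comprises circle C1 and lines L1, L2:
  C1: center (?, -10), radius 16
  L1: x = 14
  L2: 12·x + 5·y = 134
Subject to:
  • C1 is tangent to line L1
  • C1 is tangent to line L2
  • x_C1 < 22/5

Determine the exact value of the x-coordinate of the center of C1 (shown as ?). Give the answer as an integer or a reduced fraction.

-2

1. [C1‖L1]  x_C1² − 28x_C1 − 60 = 0  ⇒  x_C1 = -2 or 30
2. [C1‖L2]  x_C1² − (92/3)x_C1 − 196/3 = 0  ⇒  x_C1 = -2 or 98/3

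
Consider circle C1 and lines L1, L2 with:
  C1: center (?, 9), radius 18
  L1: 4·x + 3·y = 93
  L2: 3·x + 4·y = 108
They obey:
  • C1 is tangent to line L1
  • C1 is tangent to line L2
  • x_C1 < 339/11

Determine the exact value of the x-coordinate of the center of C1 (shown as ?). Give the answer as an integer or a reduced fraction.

-6

1. [C1‖L1]  x_C1² − 33x_C1 − 234 = 0  ⇒  x_C1 = -6 or 39
2. [C1‖L2]  x_C1² − 48x_C1 − 324 = 0  ⇒  x_C1 = -6 or 54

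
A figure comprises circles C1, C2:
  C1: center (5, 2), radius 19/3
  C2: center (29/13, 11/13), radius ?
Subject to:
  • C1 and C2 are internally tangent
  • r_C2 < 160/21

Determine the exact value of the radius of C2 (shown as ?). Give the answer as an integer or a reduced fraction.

1. [int C1,C2]  r_C2² − (38/3)r_C2 + 280/9 = 0  ⇒  r_C2 = 10/3 or 28/3
2. given r_C2 < 160/21: keep 10/3

10/3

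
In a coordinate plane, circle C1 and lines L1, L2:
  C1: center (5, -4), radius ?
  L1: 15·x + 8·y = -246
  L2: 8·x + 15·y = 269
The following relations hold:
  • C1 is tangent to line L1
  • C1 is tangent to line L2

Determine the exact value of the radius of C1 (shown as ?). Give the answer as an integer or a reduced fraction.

1. [C1‖L1]  r_C1² − 289 = 0  ⇒  r_C1 = 17 (r>0 drops 1)
2. [C1‖L2]  r_C1² − 289 = 0  ⇒  r_C1 = 17 (r>0 drops 1)

17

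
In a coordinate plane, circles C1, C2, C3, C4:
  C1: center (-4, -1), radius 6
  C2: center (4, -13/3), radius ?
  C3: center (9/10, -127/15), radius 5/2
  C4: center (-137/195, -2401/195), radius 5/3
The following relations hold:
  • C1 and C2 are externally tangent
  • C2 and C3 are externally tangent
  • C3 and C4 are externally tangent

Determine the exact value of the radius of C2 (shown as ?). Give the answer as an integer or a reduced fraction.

8/3

1. [ext C1·C2]  r_C2² + 12r_C2 − 352/9 = 0  ⇒  r_C2 = 8/3 (r>0 drops 1)
2. [ext C2·C3]  r_C2² + 5r_C2 − 184/9 = 0  ⇒  r_C2 = 8/3 (r>0 drops 1)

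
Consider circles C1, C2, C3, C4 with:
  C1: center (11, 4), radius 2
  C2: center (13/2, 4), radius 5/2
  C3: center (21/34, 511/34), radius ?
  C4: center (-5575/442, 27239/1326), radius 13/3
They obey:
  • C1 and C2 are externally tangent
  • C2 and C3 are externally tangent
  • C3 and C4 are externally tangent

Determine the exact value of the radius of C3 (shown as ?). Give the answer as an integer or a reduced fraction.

1. [ext C2·C3]  r_C3² + 5r_C3 − 150 = 0  ⇒  r_C3 = 10 (r>0 drops 1)
2. [ext C3·C4]  r_C3² + (26/3)r_C3 − 560/3 = 0  ⇒  r_C3 = 10 (r>0 drops 1)

10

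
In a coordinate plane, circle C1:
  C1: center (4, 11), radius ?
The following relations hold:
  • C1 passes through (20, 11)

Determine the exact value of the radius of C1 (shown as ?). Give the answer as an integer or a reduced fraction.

16

1. [C1∋P]  r_C1² − 256 = 0  ⇒  r_C1 = 16 (r>0 drops 1)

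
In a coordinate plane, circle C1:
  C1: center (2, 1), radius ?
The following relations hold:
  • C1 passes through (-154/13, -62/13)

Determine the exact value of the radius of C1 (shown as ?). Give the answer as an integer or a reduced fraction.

1. [C1∋P]  r_C1² − 225 = 0  ⇒  r_C1 = 15 (r>0 drops 1)

15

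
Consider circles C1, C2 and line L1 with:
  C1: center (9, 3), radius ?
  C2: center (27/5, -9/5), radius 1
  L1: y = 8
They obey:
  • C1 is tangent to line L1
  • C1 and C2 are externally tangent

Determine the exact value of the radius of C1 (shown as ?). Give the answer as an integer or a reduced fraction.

1. [C1‖L1]  r_C1² − 25 = 0  ⇒  r_C1 = 5 (r>0 drops 1)
2. [ext C1·C2]  r_C1² + 2r_C1 − 35 = 0  ⇒  r_C1 = 5 (r>0 drops 1)

5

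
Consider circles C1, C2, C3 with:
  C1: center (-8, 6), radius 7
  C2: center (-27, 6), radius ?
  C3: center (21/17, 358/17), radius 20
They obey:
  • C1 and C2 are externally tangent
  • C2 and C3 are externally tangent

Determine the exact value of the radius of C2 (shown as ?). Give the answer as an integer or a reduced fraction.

1. [ext C1·C2]  r_C2² + 14r_C2 − 312 = 0  ⇒  r_C2 = 12 (r>0 drops 1)
2. [ext C2·C3]  r_C2² + 40r_C2 − 624 = 0  ⇒  r_C2 = 12 (r>0 drops 1)

12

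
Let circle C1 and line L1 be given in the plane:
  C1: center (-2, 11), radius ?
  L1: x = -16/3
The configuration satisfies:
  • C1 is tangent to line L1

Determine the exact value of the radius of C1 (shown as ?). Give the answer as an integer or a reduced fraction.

10/3

1. [C1‖L1]  r_C1² − 100/9 = 0  ⇒  r_C1 = 10/3 (r>0 drops 1)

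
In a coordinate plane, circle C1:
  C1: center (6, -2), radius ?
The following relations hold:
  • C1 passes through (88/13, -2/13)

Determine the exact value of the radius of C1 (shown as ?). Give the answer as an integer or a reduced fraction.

2

1. [C1∋P]  r_C1² − 4 = 0  ⇒  r_C1 = 2 (r>0 drops 1)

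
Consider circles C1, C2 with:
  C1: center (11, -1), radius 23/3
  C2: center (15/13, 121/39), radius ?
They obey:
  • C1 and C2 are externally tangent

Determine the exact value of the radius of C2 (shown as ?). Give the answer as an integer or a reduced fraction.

3

1. [ext C1·C2]  r_C2² + (46/3)r_C2 − 55 = 0  ⇒  r_C2 = 3 (r>0 drops 1)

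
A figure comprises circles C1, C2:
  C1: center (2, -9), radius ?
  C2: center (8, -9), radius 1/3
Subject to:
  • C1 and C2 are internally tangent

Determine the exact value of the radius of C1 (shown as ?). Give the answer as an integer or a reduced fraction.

1. [int C1,C2]  r_C1² − (2/3)r_C1 − 323/9 = 0  ⇒  r_C1 = 19/3 (r>0 drops 1)

19/3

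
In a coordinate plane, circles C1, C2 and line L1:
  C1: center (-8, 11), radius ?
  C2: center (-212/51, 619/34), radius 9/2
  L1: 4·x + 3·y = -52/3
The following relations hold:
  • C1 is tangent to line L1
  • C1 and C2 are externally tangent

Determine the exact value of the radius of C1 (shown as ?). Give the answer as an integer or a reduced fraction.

11/3

1. [C1‖L1]  r_C1² − 121/9 = 0  ⇒  r_C1 = 11/3 (r>0 drops 1)
2. [ext C1·C2]  r_C1² + 9r_C1 − 418/9 = 0  ⇒  r_C1 = 11/3 (r>0 drops 1)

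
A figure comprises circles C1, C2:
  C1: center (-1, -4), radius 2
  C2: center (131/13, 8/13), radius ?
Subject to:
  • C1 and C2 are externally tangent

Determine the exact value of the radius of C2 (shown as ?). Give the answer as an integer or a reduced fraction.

1. [ext C1·C2]  r_C2² + 4r_C2 − 140 = 0  ⇒  r_C2 = 10 (r>0 drops 1)

10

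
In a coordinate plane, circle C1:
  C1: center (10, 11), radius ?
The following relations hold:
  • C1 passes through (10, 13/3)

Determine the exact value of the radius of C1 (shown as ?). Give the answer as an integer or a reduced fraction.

1. [C1∋P]  r_C1² − 400/9 = 0  ⇒  r_C1 = 20/3 (r>0 drops 1)

20/3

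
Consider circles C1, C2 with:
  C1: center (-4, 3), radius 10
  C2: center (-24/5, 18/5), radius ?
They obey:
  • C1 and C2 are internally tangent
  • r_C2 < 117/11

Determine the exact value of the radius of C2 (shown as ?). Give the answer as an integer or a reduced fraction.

1. [int C1,C2]  r_C2² − 20r_C2 + 99 = 0  ⇒  r_C2 = 9 or 11
2. given r_C2 < 117/11: keep 9

9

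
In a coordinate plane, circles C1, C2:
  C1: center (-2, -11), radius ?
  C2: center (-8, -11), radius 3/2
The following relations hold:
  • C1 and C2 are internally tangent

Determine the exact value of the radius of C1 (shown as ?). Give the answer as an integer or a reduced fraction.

15/2

1. [int C1,C2]  r_C1² − 3r_C1 − 135/4 = 0  ⇒  r_C1 = 15/2 (r>0 drops 1)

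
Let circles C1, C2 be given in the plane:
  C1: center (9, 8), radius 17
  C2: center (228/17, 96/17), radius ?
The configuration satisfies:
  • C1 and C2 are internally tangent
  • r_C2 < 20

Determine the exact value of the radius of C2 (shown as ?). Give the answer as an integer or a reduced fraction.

12

1. [int C1,C2]  r_C2² − 34r_C2 + 264 = 0  ⇒  r_C2 = 12 or 22
2. given r_C2 < 20: keep 12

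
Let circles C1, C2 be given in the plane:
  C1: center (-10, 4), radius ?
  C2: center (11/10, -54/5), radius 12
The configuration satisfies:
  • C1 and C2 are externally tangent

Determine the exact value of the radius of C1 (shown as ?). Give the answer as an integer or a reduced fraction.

13/2

1. [ext C1·C2]  r_C1² + 24r_C1 − 793/4 = 0  ⇒  r_C1 = 13/2 (r>0 drops 1)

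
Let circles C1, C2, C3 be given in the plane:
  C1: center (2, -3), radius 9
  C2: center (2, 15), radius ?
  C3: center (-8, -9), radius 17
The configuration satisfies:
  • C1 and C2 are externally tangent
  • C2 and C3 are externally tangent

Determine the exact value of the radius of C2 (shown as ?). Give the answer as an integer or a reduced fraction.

1. [ext C1·C2]  r_C2² + 18r_C2 − 243 = 0  ⇒  r_C2 = 9 (r>0 drops 1)
2. [ext C2·C3]  r_C2² + 34r_C2 − 387 = 0  ⇒  r_C2 = 9 (r>0 drops 1)

9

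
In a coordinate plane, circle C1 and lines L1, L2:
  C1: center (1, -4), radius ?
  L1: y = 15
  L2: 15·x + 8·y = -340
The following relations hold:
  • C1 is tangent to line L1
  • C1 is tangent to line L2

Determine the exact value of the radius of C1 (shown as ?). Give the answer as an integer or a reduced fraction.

19

1. [C1‖L1]  r_C1² − 361 = 0  ⇒  r_C1 = 19 (r>0 drops 1)
2. [C1‖L2]  r_C1² − 361 = 0  ⇒  r_C1 = 19 (r>0 drops 1)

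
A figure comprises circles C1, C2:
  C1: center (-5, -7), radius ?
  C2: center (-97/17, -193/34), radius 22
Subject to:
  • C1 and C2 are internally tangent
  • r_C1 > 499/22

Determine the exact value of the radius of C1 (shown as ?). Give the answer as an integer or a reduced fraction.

1. [int C1,C2]  r_C1² − 44r_C1 + 1927/4 = 0  ⇒  r_C1 = 41/2 or 47/2
2. given r_C1 > 499/22: keep 47/2

47/2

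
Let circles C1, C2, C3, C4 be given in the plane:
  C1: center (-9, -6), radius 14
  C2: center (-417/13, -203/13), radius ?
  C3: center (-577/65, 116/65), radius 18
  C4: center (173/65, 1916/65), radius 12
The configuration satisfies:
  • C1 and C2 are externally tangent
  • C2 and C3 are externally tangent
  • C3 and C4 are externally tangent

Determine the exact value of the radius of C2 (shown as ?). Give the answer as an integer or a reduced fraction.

11

1. [ext C1·C2]  r_C2² + 28r_C2 − 429 = 0  ⇒  r_C2 = 11 (r>0 drops 1)
2. [ext C2·C3]  r_C2² + 36r_C2 − 517 = 0  ⇒  r_C2 = 11 (r>0 drops 1)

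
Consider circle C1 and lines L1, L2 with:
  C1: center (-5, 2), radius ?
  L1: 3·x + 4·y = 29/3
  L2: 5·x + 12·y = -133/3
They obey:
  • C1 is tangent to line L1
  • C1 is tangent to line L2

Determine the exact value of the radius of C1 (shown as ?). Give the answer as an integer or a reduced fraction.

10/3

1. [C1‖L1]  r_C1² − 100/9 = 0  ⇒  r_C1 = 10/3 (r>0 drops 1)
2. [C1‖L2]  r_C1² − 100/9 = 0  ⇒  r_C1 = 10/3 (r>0 drops 1)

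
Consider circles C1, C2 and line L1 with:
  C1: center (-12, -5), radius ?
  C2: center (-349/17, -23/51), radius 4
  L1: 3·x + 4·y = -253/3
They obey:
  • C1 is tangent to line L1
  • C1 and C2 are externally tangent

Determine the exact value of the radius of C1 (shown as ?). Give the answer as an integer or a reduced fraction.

1. [C1‖L1]  r_C1² − 289/9 = 0  ⇒  r_C1 = 17/3 (r>0 drops 1)
2. [ext C1·C2]  r_C1² + 8r_C1 − 697/9 = 0  ⇒  r_C1 = 17/3 (r>0 drops 1)

17/3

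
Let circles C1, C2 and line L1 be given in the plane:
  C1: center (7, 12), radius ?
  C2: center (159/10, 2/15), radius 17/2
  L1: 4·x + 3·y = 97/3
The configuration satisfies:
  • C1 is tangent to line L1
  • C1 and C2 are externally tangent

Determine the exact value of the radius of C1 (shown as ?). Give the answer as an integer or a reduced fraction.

1. [C1‖L1]  r_C1² − 361/9 = 0  ⇒  r_C1 = 19/3 (r>0 drops 1)
2. [ext C1·C2]  r_C1² + 17r_C1 − 1330/9 = 0  ⇒  r_C1 = 19/3 (r>0 drops 1)

19/3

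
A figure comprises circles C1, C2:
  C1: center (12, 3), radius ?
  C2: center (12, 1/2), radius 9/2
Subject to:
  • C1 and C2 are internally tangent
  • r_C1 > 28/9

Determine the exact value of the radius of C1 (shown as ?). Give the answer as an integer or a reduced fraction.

1. [int C1,C2]  r_C1² − 9r_C1 + 14 = 0  ⇒  r_C1 = 2 or 7
2. given r_C1 > 28/9: keep 7

7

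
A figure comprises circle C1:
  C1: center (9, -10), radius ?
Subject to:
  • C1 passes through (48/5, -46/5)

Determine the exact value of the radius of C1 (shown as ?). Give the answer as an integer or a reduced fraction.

1

1. [C1∋P]  r_C1² − 1 = 0  ⇒  r_C1 = 1 (r>0 drops 1)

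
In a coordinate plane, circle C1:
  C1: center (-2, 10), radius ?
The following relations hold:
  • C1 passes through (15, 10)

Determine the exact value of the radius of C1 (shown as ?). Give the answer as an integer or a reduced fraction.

17

1. [C1∋P]  r_C1² − 289 = 0  ⇒  r_C1 = 17 (r>0 drops 1)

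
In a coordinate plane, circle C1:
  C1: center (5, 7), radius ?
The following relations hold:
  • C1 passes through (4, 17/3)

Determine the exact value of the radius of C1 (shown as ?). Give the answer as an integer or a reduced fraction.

5/3

1. [C1∋P]  r_C1² − 25/9 = 0  ⇒  r_C1 = 5/3 (r>0 drops 1)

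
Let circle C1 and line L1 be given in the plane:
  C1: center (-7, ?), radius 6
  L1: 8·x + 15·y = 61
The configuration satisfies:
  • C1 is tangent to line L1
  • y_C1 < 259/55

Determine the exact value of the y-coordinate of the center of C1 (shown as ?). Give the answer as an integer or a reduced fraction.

1

1. [C1‖L1]  y_C1² − (78/5)y_C1 + 73/5 = 0  ⇒  y_C1 = 1 or 73/5
2. given y_C1 < 259/55: keep 1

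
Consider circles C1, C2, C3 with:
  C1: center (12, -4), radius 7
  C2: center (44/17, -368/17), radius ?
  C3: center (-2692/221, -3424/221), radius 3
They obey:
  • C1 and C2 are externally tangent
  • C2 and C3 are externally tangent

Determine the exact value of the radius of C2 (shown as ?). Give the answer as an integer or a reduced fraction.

13

1. [ext C1·C2]  r_C2² + 14r_C2 − 351 = 0  ⇒  r_C2 = 13 (r>0 drops 1)
2. [ext C2·C3]  r_C2² + 6r_C2 − 247 = 0  ⇒  r_C2 = 13 (r>0 drops 1)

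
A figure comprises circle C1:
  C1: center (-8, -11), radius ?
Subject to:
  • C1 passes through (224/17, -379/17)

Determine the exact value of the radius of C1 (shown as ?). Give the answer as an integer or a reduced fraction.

1. [C1∋P]  r_C1² − 576 = 0  ⇒  r_C1 = 24 (r>0 drops 1)

24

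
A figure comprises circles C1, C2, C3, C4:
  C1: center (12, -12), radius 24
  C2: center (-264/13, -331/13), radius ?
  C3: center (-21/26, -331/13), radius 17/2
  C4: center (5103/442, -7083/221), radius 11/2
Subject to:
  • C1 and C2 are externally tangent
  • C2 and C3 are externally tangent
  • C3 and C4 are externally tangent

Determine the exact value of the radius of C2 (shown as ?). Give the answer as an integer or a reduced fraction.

11

1. [ext C1·C2]  r_C2² + 48r_C2 − 649 = 0  ⇒  r_C2 = 11 (r>0 drops 1)
2. [ext C2·C3]  r_C2² + 17r_C2 − 308 = 0  ⇒  r_C2 = 11 (r>0 drops 1)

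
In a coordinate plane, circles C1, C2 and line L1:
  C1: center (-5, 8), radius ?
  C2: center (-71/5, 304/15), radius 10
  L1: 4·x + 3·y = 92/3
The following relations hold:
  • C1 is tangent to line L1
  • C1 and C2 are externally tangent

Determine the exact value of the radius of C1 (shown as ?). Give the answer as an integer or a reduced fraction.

16/3

1. [C1‖L1]  r_C1² − 256/9 = 0  ⇒  r_C1 = 16/3 (r>0 drops 1)
2. [ext C1·C2]  r_C1² + 20r_C1 − 1216/9 = 0  ⇒  r_C1 = 16/3 (r>0 drops 1)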